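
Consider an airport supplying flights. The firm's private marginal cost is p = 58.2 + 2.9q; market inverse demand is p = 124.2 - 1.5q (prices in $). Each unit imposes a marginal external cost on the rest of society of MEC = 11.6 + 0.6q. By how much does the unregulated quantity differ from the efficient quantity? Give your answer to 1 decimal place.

Market equilibrium (private): 58.2 + 2.9q = 124.2 - 1.5q → q_m = 15.0000.
Social marginal cost = private MC + MEC = 69.8 + 3.5q.
Set SMC = demand: 69.8 + 3.5q = 124.2 - 1.5q → q* = 10.8800.
Gap = |15.0000 − 10.8800| = 4.1200.

4.1 units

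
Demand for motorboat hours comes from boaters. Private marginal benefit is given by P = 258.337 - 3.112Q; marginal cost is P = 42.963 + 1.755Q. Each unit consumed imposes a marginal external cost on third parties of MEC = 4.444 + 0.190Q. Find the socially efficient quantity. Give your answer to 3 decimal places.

Q* = 41.711

Social marginal benefit = demand − MEC = 253.893 - 3.302Q.
Set SMB = MC: 253.893 - 3.302Q = 42.963 + 1.755Q → Q* = 41.7105.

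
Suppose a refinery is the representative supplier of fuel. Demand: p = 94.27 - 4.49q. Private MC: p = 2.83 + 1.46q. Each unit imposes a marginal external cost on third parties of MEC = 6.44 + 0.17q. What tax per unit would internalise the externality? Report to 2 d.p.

tax = 8.80 per unit

Social marginal cost = private MC + MEC = 9.27 + 1.63q.
Set SMC = demand: 9.27 + 1.63q = 94.27 - 4.49q → q* = 13.8889.
The Pigouvian tax equals MEC at q*: 6.44 + 0.17×13.8889 = 8.8011.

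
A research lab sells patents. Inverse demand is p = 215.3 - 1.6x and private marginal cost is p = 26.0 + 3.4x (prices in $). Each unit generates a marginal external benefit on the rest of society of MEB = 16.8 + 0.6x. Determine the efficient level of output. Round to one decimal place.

x* = 46.8

Social marginal cost = private MC − MEB = 9.2 + 2.8x.
Set SMC = demand: 9.2 + 2.8x = 215.3 - 1.6x → x* = 46.8409.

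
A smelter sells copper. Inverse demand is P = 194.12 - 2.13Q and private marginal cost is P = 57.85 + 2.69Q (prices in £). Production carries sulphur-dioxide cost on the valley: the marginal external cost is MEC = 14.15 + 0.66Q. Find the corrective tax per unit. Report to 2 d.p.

Social marginal cost = private MC + MEC = 72.00 + 3.35Q.
Set SMC = demand: 72.00 + 3.35Q = 194.12 - 2.13Q → Q* = 22.2847.
The Pigouvian tax equals MEC at Q*: 14.15 + 0.66×22.2847 = 28.8579.

tax = £28.86 per unit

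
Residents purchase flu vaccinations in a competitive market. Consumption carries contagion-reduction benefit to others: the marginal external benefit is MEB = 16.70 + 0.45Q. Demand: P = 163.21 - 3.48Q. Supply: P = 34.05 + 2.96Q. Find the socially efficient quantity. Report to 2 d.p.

Q* = 24.35

Social marginal benefit = demand + MEB = 179.91 - 3.03Q.
Set SMB = MC: 179.91 - 3.03Q = 34.05 + 2.96Q → Q* = 24.3506.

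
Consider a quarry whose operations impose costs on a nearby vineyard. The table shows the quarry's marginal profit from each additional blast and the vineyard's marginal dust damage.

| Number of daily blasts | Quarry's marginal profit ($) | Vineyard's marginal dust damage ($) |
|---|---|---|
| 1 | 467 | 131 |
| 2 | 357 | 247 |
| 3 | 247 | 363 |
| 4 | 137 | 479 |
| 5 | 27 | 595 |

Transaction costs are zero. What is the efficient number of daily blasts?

2

Bargaining reaches the level where marginal profit last exceeds marginal dust damage.
That holds through level 2 (357 ≥ 247) but not at 3 (247 < 363).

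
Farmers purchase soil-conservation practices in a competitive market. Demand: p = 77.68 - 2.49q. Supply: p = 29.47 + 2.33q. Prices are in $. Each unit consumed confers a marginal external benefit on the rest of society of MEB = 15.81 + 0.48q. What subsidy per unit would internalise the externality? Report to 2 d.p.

Social marginal benefit = demand + MEB = 93.49 - 2.01q.
Set SMB = MC: 93.49 - 2.01q = 29.47 + 2.33q → q* = 14.7512.
The Pigouvian subsidy equals MEB at q*: 15.81 + 0.48×14.7512 = 22.8906.

subsidy = $22.89 per unit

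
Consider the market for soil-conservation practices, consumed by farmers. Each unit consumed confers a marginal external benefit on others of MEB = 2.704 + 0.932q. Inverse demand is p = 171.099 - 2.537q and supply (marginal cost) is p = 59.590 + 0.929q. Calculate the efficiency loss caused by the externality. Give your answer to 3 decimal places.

Market equilibrium (private): 59.590 + 0.929q = 171.099 - 2.537q → q_m = 32.1722.
Social marginal benefit = demand + MEB = 173.803 - 1.605q.
Set SMB = MC: 173.803 - 1.605q = 59.590 + 0.929q → q* = 45.0722.
Between q* and q_m the wedge SMB − MC runs linearly from 0 to MEB(q_m), so the loss is a triangle.
DWL = ½ × 12.9000 × 32.6885 = 210.8408.

DWL = 210.841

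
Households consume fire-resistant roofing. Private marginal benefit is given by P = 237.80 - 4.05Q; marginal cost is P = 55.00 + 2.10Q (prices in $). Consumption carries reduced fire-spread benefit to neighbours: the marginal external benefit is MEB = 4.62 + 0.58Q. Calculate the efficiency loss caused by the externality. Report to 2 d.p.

DWL = $42.89

Market equilibrium (private): 55.00 + 2.10Q = 237.80 - 4.05Q → Q_m = 29.7236.
Social marginal benefit = demand + MEB = 242.42 - 3.47Q.
Set SMB = MC: 242.42 - 3.47Q = 55.00 + 2.10Q → Q* = 33.6481.
Between Q* and Q_m the wedge SMB − MC runs linearly from 0 to MEB(Q_m), so the loss is a triangle.
DWL = ½ × 3.9245 × 21.8597 = 42.8942.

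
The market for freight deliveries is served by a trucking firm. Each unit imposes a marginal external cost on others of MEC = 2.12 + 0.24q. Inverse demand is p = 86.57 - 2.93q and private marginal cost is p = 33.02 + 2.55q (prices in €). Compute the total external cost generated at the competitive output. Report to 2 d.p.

€32.18

Market equilibrium (private): 33.02 + 2.55q = 86.57 - 2.93q → q_m = 9.7719.
Total external cost = ∫₀^{q_m} (2.12 + 0.24q) dq = 2.12×9.7719 + ½×0.24×9.7719² = 32.1752.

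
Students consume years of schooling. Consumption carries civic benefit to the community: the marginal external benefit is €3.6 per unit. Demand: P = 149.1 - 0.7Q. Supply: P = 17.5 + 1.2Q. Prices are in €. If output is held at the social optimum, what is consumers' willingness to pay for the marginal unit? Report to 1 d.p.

P = €99.3

Social marginal benefit = demand + MEB = 152.7 - 0.7Q.
Set SMB = MC: 152.7 - 0.7Q = 17.5 + 1.2Q → Q* = 71.1579.
Consumer price on the demand curve at Q*: 149.1 − 0.7×71.1579 = 99.2895.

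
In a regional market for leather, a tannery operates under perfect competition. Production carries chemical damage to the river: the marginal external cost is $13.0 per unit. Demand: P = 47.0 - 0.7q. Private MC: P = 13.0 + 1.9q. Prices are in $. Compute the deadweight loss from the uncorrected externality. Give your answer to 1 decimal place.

Market equilibrium (private): 13.0 + 1.9q = 47.0 - 0.7q → q_m = 13.0769.
Social marginal cost = private MC + MEC = 26.0 + 1.9q.
Set SMC = demand: 26.0 + 1.9q = 47.0 - 0.7q → q* = 8.0769.
The loss is the area between SMC and demand from q* to q_m; with linear curves that's a triangle of height MEC(q_m).
DWL = ½ × 5.0000 × 13.0000 = 32.5000.

DWL = $32.5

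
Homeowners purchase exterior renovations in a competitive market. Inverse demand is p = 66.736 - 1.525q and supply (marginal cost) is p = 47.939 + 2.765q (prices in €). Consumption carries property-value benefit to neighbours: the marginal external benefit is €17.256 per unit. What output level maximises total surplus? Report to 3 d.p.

q* = 8.404

Social marginal benefit = demand + MEB = 83.992 - 1.525q.
Set SMB = MC: 83.992 - 1.525q = 47.939 + 2.765q → q* = 8.4040.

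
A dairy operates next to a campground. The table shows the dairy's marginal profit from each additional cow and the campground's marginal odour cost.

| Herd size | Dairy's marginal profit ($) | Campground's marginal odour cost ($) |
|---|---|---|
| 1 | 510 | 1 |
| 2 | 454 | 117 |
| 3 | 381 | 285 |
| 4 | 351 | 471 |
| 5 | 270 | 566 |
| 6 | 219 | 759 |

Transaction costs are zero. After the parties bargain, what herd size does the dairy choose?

Bargaining reaches the level where marginal profit last exceeds marginal odour cost.
That holds through level 3 (381 ≥ 285) but not at 4 (351 < 471).

3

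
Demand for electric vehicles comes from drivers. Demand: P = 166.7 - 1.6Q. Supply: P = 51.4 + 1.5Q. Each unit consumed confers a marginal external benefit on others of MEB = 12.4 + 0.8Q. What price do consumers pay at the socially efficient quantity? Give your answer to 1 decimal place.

P = 77.9

Social marginal benefit = demand + MEB = 179.1 - 0.8Q.
Set SMB = MC: 179.1 - 0.8Q = 51.4 + 1.5Q → Q* = 55.5217.
Consumer price on the demand curve at Q*: 166.7 − 1.6×55.5217 = 77.8653.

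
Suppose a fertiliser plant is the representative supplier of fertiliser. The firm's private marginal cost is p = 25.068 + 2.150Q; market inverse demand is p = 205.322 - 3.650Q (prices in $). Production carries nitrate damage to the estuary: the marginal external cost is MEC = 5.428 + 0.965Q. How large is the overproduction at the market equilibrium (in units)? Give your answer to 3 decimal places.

Market equilibrium (private): 25.068 + 2.150Q = 205.322 - 3.650Q → Q_m = 31.0783.
Social marginal cost = private MC + MEC = 30.496 + 3.115Q.
Set SMC = demand: 30.496 + 3.115Q = 205.322 - 3.650Q → Q* = 25.8427.
Gap = |31.0783 − 25.8427| = 5.2356.

5.236 units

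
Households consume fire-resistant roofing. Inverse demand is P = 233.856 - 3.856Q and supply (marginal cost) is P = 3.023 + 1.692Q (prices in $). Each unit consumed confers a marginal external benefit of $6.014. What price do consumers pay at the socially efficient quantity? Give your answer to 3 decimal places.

P = $69.241

Social marginal benefit = demand + MEB = 239.870 - 3.856Q.
Set SMB = MC: 239.870 - 3.856Q = 3.023 + 1.692Q → Q* = 42.6905.
Consumer price on the demand curve at Q*: 233.856 − 3.856×42.6905 = 69.2414.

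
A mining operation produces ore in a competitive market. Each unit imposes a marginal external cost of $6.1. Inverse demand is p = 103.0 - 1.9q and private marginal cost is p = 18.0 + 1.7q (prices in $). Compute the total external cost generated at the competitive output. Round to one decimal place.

Market equilibrium (private): 18.0 + 1.7q = 103.0 - 1.9q → q_m = 23.6111.
Total external cost = MEC × q_m = 6.1 × 23.6111 = 144.0277.

$144.0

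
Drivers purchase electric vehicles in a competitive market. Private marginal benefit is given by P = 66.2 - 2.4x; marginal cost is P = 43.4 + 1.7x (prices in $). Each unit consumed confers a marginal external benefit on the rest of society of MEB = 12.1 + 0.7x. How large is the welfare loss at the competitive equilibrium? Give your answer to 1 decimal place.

Market equilibrium (private): 43.4 + 1.7x = 66.2 - 2.4x → x_m = 5.5610.
Social marginal benefit = demand + MEB = 78.3 - 1.7x.
Set SMB = MC: 78.3 - 1.7x = 43.4 + 1.7x → x* = 10.2647.
Height of the DWL triangle at x_m is SMB(x_m) − MC(x_m) = MEB(x_m) = 15.9927.
DWL = ½ × 4.7037 × 15.9927 = 37.6124.

DWL = $37.6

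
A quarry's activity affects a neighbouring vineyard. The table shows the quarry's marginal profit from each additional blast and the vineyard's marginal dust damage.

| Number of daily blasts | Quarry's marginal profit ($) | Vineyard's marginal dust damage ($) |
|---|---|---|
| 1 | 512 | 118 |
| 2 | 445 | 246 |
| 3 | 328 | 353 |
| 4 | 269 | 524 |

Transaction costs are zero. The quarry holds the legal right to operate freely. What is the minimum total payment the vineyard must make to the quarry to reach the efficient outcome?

Left alone the quarry would choose level 4 (marginal profit stays positive).
Efficient level: k* = 2 (marginal profit ≥ marginal dust damage through 2).
The vineyard must at least cover the quarry's forgone profit from cutting 4→2: 328 + 269 = 597.

$597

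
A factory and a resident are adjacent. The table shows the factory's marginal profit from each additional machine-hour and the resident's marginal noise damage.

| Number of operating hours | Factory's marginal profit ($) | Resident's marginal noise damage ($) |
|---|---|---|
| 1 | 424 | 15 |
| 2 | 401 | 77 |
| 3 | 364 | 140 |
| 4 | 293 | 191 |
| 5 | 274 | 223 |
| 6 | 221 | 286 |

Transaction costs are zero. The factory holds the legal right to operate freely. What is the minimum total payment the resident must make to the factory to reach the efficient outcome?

Left alone the factory would choose level 6 (marginal profit stays positive).
Efficient level: k* = 5 (marginal profit ≥ marginal noise damage through 5).
The resident must at least cover the factory's forgone profit from cutting 6→5: 221 = 221.

$221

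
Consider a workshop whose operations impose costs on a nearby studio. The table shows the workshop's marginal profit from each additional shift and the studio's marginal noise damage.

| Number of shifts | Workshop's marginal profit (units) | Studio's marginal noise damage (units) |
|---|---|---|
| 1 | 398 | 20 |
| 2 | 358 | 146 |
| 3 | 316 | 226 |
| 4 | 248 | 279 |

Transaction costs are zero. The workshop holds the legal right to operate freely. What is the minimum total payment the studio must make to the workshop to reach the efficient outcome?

248

Left alone the workshop would choose level 4 (marginal profit stays positive).
Efficient level: k* = 3 (marginal profit ≥ marginal noise damage through 3).
The studio must at least cover the workshop's forgone profit from cutting 4→3: 248 = 248.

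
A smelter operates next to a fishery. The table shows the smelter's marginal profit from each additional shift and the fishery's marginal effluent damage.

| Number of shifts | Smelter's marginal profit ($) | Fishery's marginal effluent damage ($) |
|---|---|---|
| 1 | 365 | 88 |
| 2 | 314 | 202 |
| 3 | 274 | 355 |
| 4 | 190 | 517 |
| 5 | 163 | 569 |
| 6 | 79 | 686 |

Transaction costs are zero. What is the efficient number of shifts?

2

Bargaining reaches the level where marginal profit last exceeds marginal effluent damage.
That holds through level 2 (314 ≥ 202) but not at 3 (274 < 355).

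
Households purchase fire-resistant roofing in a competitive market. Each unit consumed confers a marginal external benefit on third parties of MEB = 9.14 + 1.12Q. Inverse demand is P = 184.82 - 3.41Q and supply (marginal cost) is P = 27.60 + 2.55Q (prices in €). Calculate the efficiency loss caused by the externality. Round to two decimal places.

Market equilibrium (private): 27.60 + 2.55Q = 184.82 - 3.41Q → Q_m = 26.3792.
Social marginal benefit = demand + MEB = 193.96 - 2.29Q.
Set SMB = MC: 193.96 - 2.29Q = 27.60 + 2.55Q → Q* = 34.3719.
The welfare-loss triangle has base |Q_m − Q*| and height MEB(Q_m) (the vertical gap between SMB and MC is zero at Q* and MEB at Q_m).
DWL = ½ × 7.9927 × 38.6847 = 154.5976.

DWL = €154.60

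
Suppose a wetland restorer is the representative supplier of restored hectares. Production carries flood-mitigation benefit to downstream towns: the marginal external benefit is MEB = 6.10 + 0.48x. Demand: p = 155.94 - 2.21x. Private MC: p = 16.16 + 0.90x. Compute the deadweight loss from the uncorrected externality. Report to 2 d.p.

DWL = 145.60

Market equilibrium (private): 16.16 + 0.90x = 155.94 - 2.21x → x_m = 44.9453.
Social marginal cost = private MC − MEB = 10.06 + 0.42x.
Set SMC = demand: 10.06 + 0.42x = 155.94 - 2.21x → x* = 55.4677.
Between x* and x_m the wedge demand − SMC runs linearly from 0 to MEB(x_m), so the loss is a triangle.
DWL = ½ × 10.5224 × 27.6738 = 145.5974.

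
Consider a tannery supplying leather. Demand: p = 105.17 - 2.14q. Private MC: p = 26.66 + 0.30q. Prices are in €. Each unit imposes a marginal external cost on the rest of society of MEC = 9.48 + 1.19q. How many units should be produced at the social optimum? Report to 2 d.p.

Social marginal cost = private MC + MEC = 36.14 + 1.49q.
Set SMC = demand: 36.14 + 1.49q = 105.17 - 2.14q → q* = 19.0165.

q* = 19.02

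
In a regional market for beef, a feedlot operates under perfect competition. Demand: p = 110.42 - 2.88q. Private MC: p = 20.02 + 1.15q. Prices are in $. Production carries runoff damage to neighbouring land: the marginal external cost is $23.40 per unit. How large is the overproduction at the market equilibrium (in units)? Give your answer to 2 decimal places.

5.81 units

Market equilibrium (private): 20.02 + 1.15q = 110.42 - 2.88q → q_m = 22.4318.
Social marginal cost = private MC + MEC = 43.42 + 1.15q.
Set SMC = demand: 43.42 + 1.15q = 110.42 - 2.88q → q* = 16.6253.
Gap = |22.4318 − 16.6253| = 5.8065.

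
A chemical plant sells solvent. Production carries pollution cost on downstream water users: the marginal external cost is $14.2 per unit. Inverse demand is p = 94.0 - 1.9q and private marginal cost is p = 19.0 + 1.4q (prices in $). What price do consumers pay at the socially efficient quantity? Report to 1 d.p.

Social marginal cost = private MC + MEC = 33.2 + 1.4q.
Set SMC = demand: 33.2 + 1.4q = 94.0 - 1.9q → q* = 18.4242.
Consumer price on the demand curve at q*: 94.0 − 1.9×18.4242 = 58.9940.

P = $59.0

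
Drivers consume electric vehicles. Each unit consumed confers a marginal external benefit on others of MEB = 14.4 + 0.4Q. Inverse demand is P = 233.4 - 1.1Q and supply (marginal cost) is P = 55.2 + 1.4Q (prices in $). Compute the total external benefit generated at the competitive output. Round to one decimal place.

$2042.6

Market equilibrium (private): 55.2 + 1.4Q = 233.4 - 1.1Q → Q_m = 71.2800.
Total external benefit = ∫₀^{Q_m} (14.4 + 0.4Q) dQ = 14.4×71.2800 + ½×0.4×71.2800² = 2042.5997.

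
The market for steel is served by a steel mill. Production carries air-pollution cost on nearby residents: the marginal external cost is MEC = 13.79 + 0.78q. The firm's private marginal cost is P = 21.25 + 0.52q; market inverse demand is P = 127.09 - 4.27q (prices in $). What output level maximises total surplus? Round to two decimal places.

Social marginal cost = private MC + MEC = 35.04 + 1.30q.
Set SMC = demand: 35.04 + 1.30q = 127.09 - 4.27q → q* = 16.5260.

q* = 16.53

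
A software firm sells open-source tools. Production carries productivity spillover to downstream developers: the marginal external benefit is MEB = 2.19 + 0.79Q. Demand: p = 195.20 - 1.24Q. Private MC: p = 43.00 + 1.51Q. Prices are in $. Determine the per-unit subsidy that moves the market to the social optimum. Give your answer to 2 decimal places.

subsidy = $64.42 per unit

Social marginal cost = private MC − MEB = 40.81 + 0.72Q.
Set SMC = demand: 40.81 + 0.72Q = 195.20 - 1.24Q → Q* = 78.7704.
The Pigouvian subsidy equals MEB at Q*: 2.19 + 0.79×78.7704 = 64.4186.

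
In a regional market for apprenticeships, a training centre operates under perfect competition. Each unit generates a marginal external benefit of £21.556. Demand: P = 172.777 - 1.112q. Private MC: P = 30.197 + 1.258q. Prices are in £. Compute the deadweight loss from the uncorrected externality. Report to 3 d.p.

Market equilibrium (private): 30.197 + 1.258q = 172.777 - 1.112q → q_m = 60.1603.
Social marginal cost = private MC − MEB = 8.641 + 1.258q.
Set SMC = demand: 8.641 + 1.258q = 172.777 - 1.112q → q* = 69.2557.
Height of the DWL triangle at q_m is demand(q_m) − SMC(q_m) = MEB(q_m) = 21.5560.
DWL = ½ × 9.0954 × 21.5560 = 98.0302.

DWL = £98.030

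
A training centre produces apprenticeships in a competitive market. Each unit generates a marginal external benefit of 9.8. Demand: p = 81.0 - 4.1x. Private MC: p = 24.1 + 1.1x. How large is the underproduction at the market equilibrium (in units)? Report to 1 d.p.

1.9 units

Market equilibrium (private): 24.1 + 1.1x = 81.0 - 4.1x → x_m = 10.9423.
Social marginal cost = private MC − MEB = 14.3 + 1.1x.
Set SMC = demand: 14.3 + 1.1x = 81.0 - 4.1x → x* = 12.8269.
Gap = |10.9423 − 12.8269| = 1.8846.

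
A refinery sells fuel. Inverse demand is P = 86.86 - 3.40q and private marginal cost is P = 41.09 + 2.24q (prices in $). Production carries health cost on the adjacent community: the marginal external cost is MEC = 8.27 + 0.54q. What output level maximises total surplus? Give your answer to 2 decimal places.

q* = 6.07

Social marginal cost = private MC + MEC = 49.36 + 2.78q.
Set SMC = demand: 49.36 + 2.78q = 86.86 - 3.40q → q* = 6.0680.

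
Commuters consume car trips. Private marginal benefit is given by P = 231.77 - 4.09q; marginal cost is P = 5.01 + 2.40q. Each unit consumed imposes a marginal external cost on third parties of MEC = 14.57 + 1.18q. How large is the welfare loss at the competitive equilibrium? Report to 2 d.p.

Market equilibrium (private): 5.01 + 2.40q = 231.77 - 4.09q → q_m = 34.9399.
Social marginal benefit = demand − MEC = 217.20 - 5.27q.
Set SMB = MC: 217.20 - 5.27q = 5.01 + 2.40q → q* = 27.6649.
Height of the DWL triangle at q_m is MC(q_m) − SMB(q_m) = MEC(q_m) = 55.7991.
DWL = ½ × 7.2750 × 55.7991 = 202.9692.

DWL = 202.97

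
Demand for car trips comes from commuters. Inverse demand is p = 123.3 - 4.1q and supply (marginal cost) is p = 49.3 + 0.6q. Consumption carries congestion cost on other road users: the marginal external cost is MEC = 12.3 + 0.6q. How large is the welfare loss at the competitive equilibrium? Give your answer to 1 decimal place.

Market equilibrium (private): 49.3 + 0.6q = 123.3 - 4.1q → q_m = 15.7447.
Social marginal benefit = demand − MEC = 111.0 - 4.7q.
Set SMB = MC: 111.0 - 4.7q = 49.3 + 0.6q → q* = 11.6415.
Between q* and q_m the wedge MC − SMB runs linearly from 0 to MEC(q_m), so the loss is a triangle.
DWL = ½ × 4.1032 × 21.7468 = 44.6157.

DWL = 44.6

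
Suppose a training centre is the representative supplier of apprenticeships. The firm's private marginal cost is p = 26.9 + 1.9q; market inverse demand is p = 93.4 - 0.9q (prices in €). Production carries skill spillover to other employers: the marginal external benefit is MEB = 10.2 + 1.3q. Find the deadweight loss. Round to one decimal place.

Market equilibrium (private): 26.9 + 1.9q = 93.4 - 0.9q → q_m = 23.7500.
Social marginal cost = private MC − MEB = 16.7 + 0.6q.
Set SMC = demand: 16.7 + 0.6q = 93.4 - 0.9q → q* = 51.1333.
Between q* and q_m the wedge demand − SMC runs linearly from 0 to MEB(q_m), so the loss is a triangle.
DWL = ½ × 27.3833 × 41.0750 = 562.3845.

DWL = €562.4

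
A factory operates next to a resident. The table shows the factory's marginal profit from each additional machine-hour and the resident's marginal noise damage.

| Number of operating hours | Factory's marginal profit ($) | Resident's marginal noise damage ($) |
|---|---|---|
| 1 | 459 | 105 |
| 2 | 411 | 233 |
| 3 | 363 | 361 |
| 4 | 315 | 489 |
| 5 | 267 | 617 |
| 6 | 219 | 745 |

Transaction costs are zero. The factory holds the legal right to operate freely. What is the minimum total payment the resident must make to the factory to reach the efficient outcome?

Left alone the factory would choose level 6 (marginal profit stays positive).
Efficient level: k* = 3 (marginal profit ≥ marginal noise damage through 3).
The resident must at least cover the factory's forgone profit from cutting 6→3: 315 + 267 + 219 = 801.

$801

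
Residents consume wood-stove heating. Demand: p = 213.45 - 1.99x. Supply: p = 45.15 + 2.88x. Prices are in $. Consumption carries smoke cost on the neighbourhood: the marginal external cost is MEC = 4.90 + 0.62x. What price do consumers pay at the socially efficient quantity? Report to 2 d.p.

Social marginal benefit = demand − MEC = 208.55 - 2.61x.
Set SMB = MC: 208.55 - 2.61x = 45.15 + 2.88x → x* = 29.7632.
Consumer price on the demand curve at x*: 213.45 − 1.99×29.7632 = 154.2212.

P = $154.22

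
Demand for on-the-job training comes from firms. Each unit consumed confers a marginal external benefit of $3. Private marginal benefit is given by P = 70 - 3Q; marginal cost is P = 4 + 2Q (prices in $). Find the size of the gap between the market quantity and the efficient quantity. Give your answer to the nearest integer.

Market equilibrium (private): 4 + 2Q = 70 - 3Q → Q_m = 13.2000.
Social marginal benefit = demand + MEB = 73 - 3Q.
Set SMB = MC: 73 - 3Q = 4 + 2Q → Q* = 13.8000.
Gap = |13.2000 − 13.8000| = 0.6000.

1 units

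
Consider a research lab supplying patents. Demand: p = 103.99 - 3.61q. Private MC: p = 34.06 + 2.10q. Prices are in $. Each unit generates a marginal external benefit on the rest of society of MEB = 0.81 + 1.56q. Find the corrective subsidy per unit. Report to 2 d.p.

Social marginal cost = private MC − MEB = 33.25 + 0.54q.
Set SMC = demand: 33.25 + 0.54q = 103.99 - 3.61q → q* = 17.0458.
The Pigouvian subsidy equals MEB at q*: 0.81 + 1.56×17.0458 = 27.4014.

subsidy = $27.40 per unit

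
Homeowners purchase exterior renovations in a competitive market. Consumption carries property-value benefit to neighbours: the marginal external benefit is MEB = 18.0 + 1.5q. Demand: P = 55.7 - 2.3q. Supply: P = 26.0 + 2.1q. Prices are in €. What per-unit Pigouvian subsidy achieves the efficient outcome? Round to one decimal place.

Social marginal benefit = demand + MEB = 73.7 - 0.8q.
Set SMB = MC: 73.7 - 0.8q = 26.0 + 2.1q → q* = 16.4483.
The Pigouvian subsidy equals MEB at q*: 18.0 + 1.5×16.4483 = 42.6725.

subsidy = €42.7 per unit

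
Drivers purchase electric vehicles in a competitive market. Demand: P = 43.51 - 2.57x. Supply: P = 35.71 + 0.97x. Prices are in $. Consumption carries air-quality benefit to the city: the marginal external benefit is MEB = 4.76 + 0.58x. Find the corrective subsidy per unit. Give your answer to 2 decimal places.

subsidy = $7.22 per unit

Social marginal benefit = demand + MEB = 48.27 - 1.99x.
Set SMB = MC: 48.27 - 1.99x = 35.71 + 0.97x → x* = 4.2432.
The Pigouvian subsidy equals MEB at x*: 4.76 + 0.58×4.2432 = 7.2211.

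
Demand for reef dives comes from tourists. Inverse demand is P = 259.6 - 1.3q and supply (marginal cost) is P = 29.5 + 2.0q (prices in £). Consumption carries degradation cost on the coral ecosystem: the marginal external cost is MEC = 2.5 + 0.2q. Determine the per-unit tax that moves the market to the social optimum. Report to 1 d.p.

tax = £15.5 per unit

Social marginal benefit = demand − MEC = 257.1 - 1.5q.
Set SMB = MC: 257.1 - 1.5q = 29.5 + 2.0q → q* = 65.0286.
The Pigouvian tax equals MEC at q*: 2.5 + 0.2×65.0286 = 15.5057.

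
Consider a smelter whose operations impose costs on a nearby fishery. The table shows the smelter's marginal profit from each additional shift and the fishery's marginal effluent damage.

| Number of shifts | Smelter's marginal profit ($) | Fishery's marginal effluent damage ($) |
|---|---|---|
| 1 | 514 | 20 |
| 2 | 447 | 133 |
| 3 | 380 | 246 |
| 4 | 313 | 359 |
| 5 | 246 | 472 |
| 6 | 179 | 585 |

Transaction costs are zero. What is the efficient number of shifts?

Bargaining reaches the level where marginal profit last exceeds marginal effluent damage.
That holds through level 3 (380 ≥ 246) but not at 4 (313 < 359).

3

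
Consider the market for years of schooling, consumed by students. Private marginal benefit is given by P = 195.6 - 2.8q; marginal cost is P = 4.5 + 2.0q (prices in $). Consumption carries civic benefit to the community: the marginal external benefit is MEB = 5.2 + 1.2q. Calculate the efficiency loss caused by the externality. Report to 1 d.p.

DWL = $389.8

Market equilibrium (private): 4.5 + 2.0q = 195.6 - 2.8q → q_m = 39.8125.
Social marginal benefit = demand + MEB = 200.8 - 1.6q.
Set SMB = MC: 200.8 - 1.6q = 4.5 + 2.0q → q* = 54.5278.
The welfare-loss triangle has base |q_m − q*| and height MEB(q_m) (the vertical gap between SMB and MC is zero at q* and MEB at q_m).
DWL = ½ × 14.7153 × 52.9750 = 389.7715.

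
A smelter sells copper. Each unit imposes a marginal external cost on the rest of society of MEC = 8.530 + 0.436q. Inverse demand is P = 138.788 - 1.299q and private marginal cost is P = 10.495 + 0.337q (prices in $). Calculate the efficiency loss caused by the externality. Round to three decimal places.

DWL = $440.407

Market equilibrium (private): 10.495 + 0.337q = 138.788 - 1.299q → q_m = 78.4187.
Social marginal cost = private MC + MEC = 19.025 + 0.773q.
Set SMC = demand: 19.025 + 0.773q = 138.788 - 1.299q → q* = 57.8007.
The loss is the area between SMC and demand from q* to q_m; with linear curves that's a triangle of height MEC(q_m).
DWL = ½ × 20.6180 × 42.7206 = 440.4067.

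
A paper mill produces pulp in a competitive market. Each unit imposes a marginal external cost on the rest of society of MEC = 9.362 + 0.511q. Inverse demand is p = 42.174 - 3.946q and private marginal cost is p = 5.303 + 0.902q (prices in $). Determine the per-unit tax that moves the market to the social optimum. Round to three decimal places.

Social marginal cost = private MC + MEC = 14.665 + 1.413q.
Set SMC = demand: 14.665 + 1.413q = 42.174 - 3.946q → q* = 5.1332.
The Pigouvian tax equals MEC at q*: 9.362 + 0.511×5.1332 = 11.9851.

tax = $11.985 per unit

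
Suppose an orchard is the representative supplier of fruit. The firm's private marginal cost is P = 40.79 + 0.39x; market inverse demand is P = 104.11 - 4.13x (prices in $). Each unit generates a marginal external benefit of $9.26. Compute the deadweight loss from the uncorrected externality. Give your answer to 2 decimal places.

DWL = $9.49

Market equilibrium (private): 40.79 + 0.39x = 104.11 - 4.13x → x_m = 14.0088.
Social marginal cost = private MC − MEB = 31.53 + 0.39x.
Set SMC = demand: 31.53 + 0.39x = 104.11 - 4.13x → x* = 16.0575.
Height of the DWL triangle at x_m is demand(x_m) − SMC(x_m) = MEB(x_m) = 9.2600.
DWL = ½ × 2.0487 × 9.2600 = 9.4855.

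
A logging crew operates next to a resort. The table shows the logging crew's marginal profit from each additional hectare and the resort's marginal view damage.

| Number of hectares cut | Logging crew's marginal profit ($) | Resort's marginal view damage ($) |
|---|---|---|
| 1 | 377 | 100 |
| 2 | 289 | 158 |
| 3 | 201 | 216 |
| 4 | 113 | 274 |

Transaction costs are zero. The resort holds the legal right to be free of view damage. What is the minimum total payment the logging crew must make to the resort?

$258

Efficient level: marginal profit ≥ marginal view damage through level 2, so k* = 2.
With the resort holding the right, the logging crew must at least compensate total damage at k*: 100 + 158 = 258.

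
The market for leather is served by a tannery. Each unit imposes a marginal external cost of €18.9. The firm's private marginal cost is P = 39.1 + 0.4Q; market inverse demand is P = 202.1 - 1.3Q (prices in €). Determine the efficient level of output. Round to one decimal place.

Q* = 84.8

Social marginal cost = private MC + MEC = 58.0 + 0.4Q.
Set SMC = demand: 58.0 + 0.4Q = 202.1 - 1.3Q → Q* = 84.7647.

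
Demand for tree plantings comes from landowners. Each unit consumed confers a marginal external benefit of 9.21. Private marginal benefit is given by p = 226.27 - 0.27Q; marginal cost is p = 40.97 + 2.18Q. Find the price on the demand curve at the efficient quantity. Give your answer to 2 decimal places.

Social marginal benefit = demand + MEB = 235.48 - 0.27Q.
Set SMB = MC: 235.48 - 0.27Q = 40.97 + 2.18Q → Q* = 79.3918.
Consumer price on the demand curve at Q*: 226.27 − 0.27×79.3918 = 204.8342.

P = 204.83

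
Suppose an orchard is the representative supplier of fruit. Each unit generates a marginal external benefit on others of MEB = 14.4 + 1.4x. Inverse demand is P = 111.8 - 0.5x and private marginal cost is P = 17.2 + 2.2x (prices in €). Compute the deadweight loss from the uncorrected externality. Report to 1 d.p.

Market equilibrium (private): 17.2 + 2.2x = 111.8 - 0.5x → x_m = 35.0370.
Social marginal cost = private MC − MEB = 2.8 + 0.8x.
Set SMC = demand: 2.8 + 0.8x = 111.8 - 0.5x → x* = 83.8462.
The loss is the area between SMC and demand from x* to x_m; with linear curves that's a triangle of height MEB(x_m).
DWL = ½ × 48.8092 × 63.4519 = 1548.5182.

DWL = €1548.5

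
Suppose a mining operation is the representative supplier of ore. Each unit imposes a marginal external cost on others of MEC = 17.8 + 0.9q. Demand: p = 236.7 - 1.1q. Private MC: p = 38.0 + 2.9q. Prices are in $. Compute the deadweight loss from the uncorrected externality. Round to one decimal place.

DWL = $398.7

Market equilibrium (private): 38.0 + 2.9q = 236.7 - 1.1q → q_m = 49.6750.
Social marginal cost = private MC + MEC = 55.8 + 3.8q.
Set SMC = demand: 55.8 + 3.8q = 236.7 - 1.1q → q* = 36.9184.
Height of the DWL triangle at q_m is SMC(q_m) − demand(q_m) = MEC(q_m) = 62.5075.
DWL = ½ × 12.7566 × 62.5075 = 398.6916.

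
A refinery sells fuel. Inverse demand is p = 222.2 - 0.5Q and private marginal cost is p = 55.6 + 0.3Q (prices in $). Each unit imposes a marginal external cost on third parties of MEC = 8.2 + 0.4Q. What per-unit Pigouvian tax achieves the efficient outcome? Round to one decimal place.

tax = $61.0 per unit

Social marginal cost = private MC + MEC = 63.8 + 0.7Q.
Set SMC = demand: 63.8 + 0.7Q = 222.2 - 0.5Q → Q* = 132.0000.
The Pigouvian tax equals MEC at Q*: 8.2 + 0.4×132.0000 = 61.0000.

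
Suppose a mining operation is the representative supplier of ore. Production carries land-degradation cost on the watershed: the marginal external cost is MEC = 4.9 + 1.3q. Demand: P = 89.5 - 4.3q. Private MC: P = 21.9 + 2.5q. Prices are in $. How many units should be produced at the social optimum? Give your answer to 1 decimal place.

Social marginal cost = private MC + MEC = 26.8 + 3.8q.
Set SMC = demand: 26.8 + 3.8q = 89.5 - 4.3q → q* = 7.7407.

q* = 7.7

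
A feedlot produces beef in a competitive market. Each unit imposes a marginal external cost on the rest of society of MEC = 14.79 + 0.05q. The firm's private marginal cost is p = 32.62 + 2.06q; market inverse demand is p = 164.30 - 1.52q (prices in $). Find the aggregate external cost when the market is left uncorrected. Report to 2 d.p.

$577.83

Market equilibrium (private): 32.62 + 2.06q = 164.30 - 1.52q → q_m = 36.7821.
Total external cost = ∫₀^{q_m} (14.79 + 0.05q) dq = 14.79×36.7821 + ½×0.05×36.7821² = 577.8303.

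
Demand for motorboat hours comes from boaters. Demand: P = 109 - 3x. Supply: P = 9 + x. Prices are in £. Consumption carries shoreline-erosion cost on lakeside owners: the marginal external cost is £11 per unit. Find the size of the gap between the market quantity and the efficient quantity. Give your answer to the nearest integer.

3 units

Market equilibrium (private): 9 + x = 109 - 3x → x_m = 25.0000.
Social marginal benefit = demand − MEC = 98 - 3x.
Set SMB = MC: 98 - 3x = 9 + x → x* = 22.2500.
Gap = |25.0000 − 22.2500| = 2.7500.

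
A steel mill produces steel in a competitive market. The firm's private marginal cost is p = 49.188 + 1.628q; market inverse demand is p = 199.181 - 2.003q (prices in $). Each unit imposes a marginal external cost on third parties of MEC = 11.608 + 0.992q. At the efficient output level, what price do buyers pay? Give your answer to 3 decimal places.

P = $139.223

Social marginal cost = private MC + MEC = 60.796 + 2.620q.
Set SMC = demand: 60.796 + 2.620q = 199.181 - 2.003q → q* = 29.9340.
Consumer price on the demand curve at q*: 199.181 − 2.003×29.9340 = 139.2232.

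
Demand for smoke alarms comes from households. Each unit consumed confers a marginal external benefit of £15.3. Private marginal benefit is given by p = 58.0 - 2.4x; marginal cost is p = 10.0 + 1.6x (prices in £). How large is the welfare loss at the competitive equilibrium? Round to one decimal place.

Market equilibrium (private): 10.0 + 1.6x = 58.0 - 2.4x → x_m = 12.0000.
Social marginal benefit = demand + MEB = 73.3 - 2.4x.
Set SMB = MC: 73.3 - 2.4x = 10.0 + 1.6x → x* = 15.8250.
Height of the DWL triangle at x_m is SMB(x_m) − MC(x_m) = MEB(x_m) = 15.3000.
DWL = ½ × 3.8250 × 15.3000 = 29.2613.

DWL = £29.3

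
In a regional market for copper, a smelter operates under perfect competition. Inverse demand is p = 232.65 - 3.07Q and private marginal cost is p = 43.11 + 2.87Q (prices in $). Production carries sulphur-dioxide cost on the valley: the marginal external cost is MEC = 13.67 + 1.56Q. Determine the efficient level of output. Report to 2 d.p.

Social marginal cost = private MC + MEC = 56.78 + 4.43Q.
Set SMC = demand: 56.78 + 4.43Q = 232.65 - 3.07Q → Q* = 23.4493.

Q* = 23.45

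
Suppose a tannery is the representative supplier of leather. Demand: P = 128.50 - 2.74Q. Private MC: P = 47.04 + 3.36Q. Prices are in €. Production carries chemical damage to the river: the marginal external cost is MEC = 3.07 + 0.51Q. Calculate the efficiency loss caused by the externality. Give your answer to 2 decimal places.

DWL = €7.38

Market equilibrium (private): 47.04 + 3.36Q = 128.50 - 2.74Q → Q_m = 13.3541.
Social marginal cost = private MC + MEC = 50.11 + 3.87Q.
Set SMC = demand: 50.11 + 3.87Q = 128.50 - 2.74Q → Q* = 11.8593.
Height of the DWL triangle at Q_m is SMC(Q_m) − demand(Q_m) = MEC(Q_m) = 9.8806.
DWL = ½ × 1.4948 × 9.8806 = 7.3848.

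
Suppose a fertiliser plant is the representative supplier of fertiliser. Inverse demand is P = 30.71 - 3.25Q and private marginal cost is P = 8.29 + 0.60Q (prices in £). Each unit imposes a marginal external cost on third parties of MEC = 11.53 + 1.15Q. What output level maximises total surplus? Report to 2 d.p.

Q* = 2.18

Social marginal cost = private MC + MEC = 19.82 + 1.75Q.
Set SMC = demand: 19.82 + 1.75Q = 30.71 - 3.25Q → Q* = 2.1780.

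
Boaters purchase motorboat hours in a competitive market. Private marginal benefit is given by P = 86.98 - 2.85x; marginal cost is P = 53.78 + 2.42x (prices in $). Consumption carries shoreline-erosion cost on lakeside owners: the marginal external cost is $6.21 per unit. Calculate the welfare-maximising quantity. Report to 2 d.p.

x* = 5.12

Social marginal benefit = demand − MEC = 80.77 - 2.85x.
Set SMB = MC: 80.77 - 2.85x = 53.78 + 2.42x → x* = 5.1214.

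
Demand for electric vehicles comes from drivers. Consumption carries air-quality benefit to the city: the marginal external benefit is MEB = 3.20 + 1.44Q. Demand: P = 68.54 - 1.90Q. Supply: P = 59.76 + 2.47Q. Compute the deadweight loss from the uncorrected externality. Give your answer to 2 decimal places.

Market equilibrium (private): 59.76 + 2.47Q = 68.54 - 1.90Q → Q_m = 2.0092.
Social marginal benefit = demand + MEB = 71.74 - 0.46Q.
Set SMB = MC: 71.74 - 0.46Q = 59.76 + 2.47Q → Q* = 4.0887.
The welfare-loss triangle has base |Q_m − Q*| and height MEB(Q_m) (the vertical gap between SMB and MC is zero at Q* and MEB at Q_m).
DWL = ½ × 2.0795 × 6.0932 = 6.3354.

DWL = 6.34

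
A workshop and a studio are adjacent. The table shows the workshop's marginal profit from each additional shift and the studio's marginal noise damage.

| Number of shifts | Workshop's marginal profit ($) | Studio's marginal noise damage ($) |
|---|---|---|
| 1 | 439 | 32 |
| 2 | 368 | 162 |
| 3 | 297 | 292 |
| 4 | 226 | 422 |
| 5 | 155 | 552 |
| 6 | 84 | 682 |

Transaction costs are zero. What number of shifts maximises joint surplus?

Bargaining reaches the level where marginal profit last exceeds marginal noise damage.
That holds through level 3 (297 ≥ 292) but not at 4 (226 < 422).

3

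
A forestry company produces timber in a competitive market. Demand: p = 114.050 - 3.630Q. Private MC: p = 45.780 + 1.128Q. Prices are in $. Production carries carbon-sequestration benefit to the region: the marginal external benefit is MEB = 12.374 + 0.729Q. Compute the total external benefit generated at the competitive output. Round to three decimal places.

$252.591

Market equilibrium (private): 45.780 + 1.128Q = 114.050 - 3.630Q → Q_m = 14.3485.
Total external benefit = ∫₀^{Q_m} (12.374 + 0.729Q) dQ = 12.374×14.3485 + ½×0.729×14.3485² = 252.5914.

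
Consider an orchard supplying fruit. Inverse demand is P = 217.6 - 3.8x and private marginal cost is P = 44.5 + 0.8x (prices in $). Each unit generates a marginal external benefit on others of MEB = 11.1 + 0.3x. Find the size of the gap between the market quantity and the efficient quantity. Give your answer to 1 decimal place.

Market equilibrium (private): 44.5 + 0.8x = 217.6 - 3.8x → x_m = 37.6304.
Social marginal cost = private MC − MEB = 33.4 + 0.5x.
Set SMC = demand: 33.4 + 0.5x = 217.6 - 3.8x → x* = 42.8372.
Gap = |37.6304 − 42.8372| = 5.2068.

5.2 units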